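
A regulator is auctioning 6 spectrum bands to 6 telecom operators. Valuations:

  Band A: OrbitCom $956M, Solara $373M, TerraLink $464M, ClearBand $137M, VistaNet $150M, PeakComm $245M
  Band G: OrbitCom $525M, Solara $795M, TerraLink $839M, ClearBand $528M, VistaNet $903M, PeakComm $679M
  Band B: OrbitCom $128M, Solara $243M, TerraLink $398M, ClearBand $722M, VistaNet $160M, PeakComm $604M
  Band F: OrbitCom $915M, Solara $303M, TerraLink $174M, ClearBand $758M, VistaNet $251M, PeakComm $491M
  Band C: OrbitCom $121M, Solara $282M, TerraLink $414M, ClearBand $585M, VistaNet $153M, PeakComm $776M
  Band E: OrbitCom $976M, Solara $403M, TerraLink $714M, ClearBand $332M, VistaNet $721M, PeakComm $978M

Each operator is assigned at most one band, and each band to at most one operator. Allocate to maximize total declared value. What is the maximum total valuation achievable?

Treat this as an assignment problem: match each operator to one band.
Optimal: OrbitCom→Band A ($956M), Solara→Band G ($795M), TerraLink→Band B ($398M), ClearBand→Band F ($758M), VistaNet→Band E ($721M), PeakComm→Band C ($776M) — total 956+795+398+758+721+776 = $4404M.
Column-greedy (each band in turn goes to its best remaining operator) gives $3889M, worse by 515.
Next-best assignment: OrbitCom→Band F, Solara→Band A, TerraLink→Band E, ClearBand→Band B, VistaNet→Band G, PeakComm→Band C = $4403M.
Swapping OrbitCom↔VistaNet (OrbitCom→Band E $976M, VistaNet→Band A $150M) loses 551.

Maximum total: $4404M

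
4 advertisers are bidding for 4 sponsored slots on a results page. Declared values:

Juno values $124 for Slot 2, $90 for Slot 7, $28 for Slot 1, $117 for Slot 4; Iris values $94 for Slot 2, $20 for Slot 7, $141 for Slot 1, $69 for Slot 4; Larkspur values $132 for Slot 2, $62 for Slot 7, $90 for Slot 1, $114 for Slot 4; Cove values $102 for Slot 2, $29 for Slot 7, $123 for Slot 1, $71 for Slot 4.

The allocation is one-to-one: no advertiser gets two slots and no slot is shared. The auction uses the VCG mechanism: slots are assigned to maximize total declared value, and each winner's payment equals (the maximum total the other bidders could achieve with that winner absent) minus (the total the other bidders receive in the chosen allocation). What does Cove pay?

Cove pays $45.

Efficient allocation: Juno→Slot 7 ($90), Iris→Slot 1 ($141), Larkspur→Slot 4 ($114), Cove→Slot 2 ($102); total welfare W = $447.
Cove receives Slot 2 at value $102, so the others get W − 102 = $345.
Without Cove: best allocation of the remaining 3 bidders over all 4 slots is Juno→Slot 4 ($117), Iris→Slot 1 ($141), Larkspur→Slot 2 ($132), total $390.
VCG payment = (others' best without Cove) − (others' welfare with Cove) = 390 − 345 = $45.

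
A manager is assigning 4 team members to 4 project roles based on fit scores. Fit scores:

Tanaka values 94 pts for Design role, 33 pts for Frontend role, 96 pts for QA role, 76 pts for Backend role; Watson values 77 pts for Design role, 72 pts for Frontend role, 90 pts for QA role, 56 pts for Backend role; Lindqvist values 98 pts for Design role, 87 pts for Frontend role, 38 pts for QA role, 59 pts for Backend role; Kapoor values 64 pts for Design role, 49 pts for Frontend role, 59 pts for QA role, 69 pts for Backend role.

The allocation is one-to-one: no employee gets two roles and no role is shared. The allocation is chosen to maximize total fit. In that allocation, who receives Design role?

Optimal: Tanaka→Design role (94 pts), Watson→QA role (90 pts), Lindqvist→Frontend role (87 pts), Kapoor→Backend role (69 pts) — total 94+90+87+69 = 340 pts.
Next-best assignment: Tanaka→QA role, Watson→Frontend role, Lindqvist→Design role, Kapoor→Backend role = 335 pts.
Every other assignment is strictly worse.
Tanaka's own top role is QA role (96 pts), but forcing Tanaka→QA role and reassigning the rest optimally gives only 335 pts — worse by 5.

Tanaka receives Design role.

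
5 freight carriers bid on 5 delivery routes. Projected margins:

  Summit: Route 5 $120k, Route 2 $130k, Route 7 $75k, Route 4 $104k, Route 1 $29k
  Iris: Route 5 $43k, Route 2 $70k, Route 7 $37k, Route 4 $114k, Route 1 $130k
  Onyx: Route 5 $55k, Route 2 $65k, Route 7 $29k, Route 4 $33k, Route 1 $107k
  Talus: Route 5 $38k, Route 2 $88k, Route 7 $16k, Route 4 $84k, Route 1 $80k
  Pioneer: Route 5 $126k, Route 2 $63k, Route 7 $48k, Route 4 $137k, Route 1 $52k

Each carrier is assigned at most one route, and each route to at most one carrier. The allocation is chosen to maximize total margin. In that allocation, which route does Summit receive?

Optimal: Summit→Route 7 ($75k), Iris→Route 4 ($114k), Onyx→Route 1 ($107k), Talus→Route 2 ($88k), Pioneer→Route 5 ($126k) — total 75+114+107+88+126 = $510k.
Row-greedy (each carrier in turn takes its best remaining route) gives $447k, worse by 63.
Summit's own top route is Route 2 ($130k), but forcing Summit→Route 2 and reassigning the rest optimally gives only $499k — worse by 11.

Summit receives Route 7.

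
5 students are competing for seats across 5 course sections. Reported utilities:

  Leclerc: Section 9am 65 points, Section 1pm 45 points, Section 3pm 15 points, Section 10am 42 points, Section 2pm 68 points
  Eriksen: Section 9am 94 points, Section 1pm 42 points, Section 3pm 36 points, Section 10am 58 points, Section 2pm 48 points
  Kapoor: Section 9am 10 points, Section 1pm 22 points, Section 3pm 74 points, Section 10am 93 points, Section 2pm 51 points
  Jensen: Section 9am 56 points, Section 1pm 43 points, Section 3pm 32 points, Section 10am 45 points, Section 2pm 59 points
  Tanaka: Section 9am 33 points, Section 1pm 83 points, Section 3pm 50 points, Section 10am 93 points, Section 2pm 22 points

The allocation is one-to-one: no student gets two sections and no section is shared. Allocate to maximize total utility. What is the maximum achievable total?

Max total: 372 points

This is a one-to-one assignment (maximum-weight bipartite matching).
Optimal: Leclerc→Section 2pm (68 points), Eriksen→Section 9am (94 points), Kapoor→Section 3pm (74 points), Jensen→Section 1pm (43 points), Tanaka→Section 10am (93 points) — total 68+94+74+43+93 = 372 points.
Row-greedy (each student in turn takes its best remaining section) gives 348 points, worse by 24.
Next-best assignment: Leclerc→Section 2pm, Eriksen→Section 9am, Kapoor→Section 10am, Jensen→Section 3pm, Tanaka→Section 1pm = 370 points.
Swapping Tanaka↔Leclerc (Tanaka→Section 2pm 22 points, Leclerc→Section 10am 42 points) loses 97.
No other one-to-one assignment exceeds 372 points.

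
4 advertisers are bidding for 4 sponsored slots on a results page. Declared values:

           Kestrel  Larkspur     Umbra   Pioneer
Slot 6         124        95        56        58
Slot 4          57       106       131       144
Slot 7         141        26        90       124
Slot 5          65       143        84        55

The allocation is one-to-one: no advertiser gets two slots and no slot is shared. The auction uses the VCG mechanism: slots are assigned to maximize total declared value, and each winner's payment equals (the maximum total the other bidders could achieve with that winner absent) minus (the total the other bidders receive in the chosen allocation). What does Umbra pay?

Efficient allocation: Kestrel→Slot 6 ($124), Larkspur→Slot 5 ($143), Umbra→Slot 4 ($131), Pioneer→Slot 7 ($124); total welfare W = $522.
Umbra receives Slot 4 at value $131, so the others get W − 131 = $391.
Without Umbra: best allocation of the remaining 3 bidders over all 4 slots is Kestrel→Slot 7 ($141), Larkspur→Slot 5 ($143), Pioneer→Slot 4 ($144), total $428.
VCG payment = (others' best without Umbra) − (others' welfare with Umbra) = 428 − 391 = $37.

Umbra pays $37.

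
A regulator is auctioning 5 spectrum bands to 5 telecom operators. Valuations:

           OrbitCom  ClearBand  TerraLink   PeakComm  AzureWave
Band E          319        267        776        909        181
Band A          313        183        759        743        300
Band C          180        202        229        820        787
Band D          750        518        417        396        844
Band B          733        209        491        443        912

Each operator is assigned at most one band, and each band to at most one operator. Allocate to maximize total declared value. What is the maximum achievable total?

Maximum total: $3706M

Optimal: OrbitCom→Band B ($733M), ClearBand→Band D ($518M), TerraLink→Band A ($759M), PeakComm→Band E ($909M), AzureWave→Band C ($787M) — total 733+518+759+909+787 = $3706M.
Column-greedy (each band in turn goes to its best remaining operator) gives $3414M, worse by 292.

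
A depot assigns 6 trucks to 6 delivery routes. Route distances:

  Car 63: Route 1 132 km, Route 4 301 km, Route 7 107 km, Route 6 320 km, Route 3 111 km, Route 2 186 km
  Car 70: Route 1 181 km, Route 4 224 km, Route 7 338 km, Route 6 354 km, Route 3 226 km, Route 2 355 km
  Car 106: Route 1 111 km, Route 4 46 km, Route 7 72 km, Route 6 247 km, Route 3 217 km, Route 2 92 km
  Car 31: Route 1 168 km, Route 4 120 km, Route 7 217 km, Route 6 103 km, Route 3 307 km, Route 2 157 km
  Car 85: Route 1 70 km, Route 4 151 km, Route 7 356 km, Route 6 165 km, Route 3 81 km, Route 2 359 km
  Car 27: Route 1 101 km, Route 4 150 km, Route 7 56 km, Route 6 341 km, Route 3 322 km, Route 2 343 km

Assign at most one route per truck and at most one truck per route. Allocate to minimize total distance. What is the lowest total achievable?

Min total: 653 km

Optimal: Car 63→Route 2 (186 km), Car 70→Route 1 (181 km), Car 106→Route 4 (46 km), Car 31→Route 6 (103 km), Car 85→Route 3 (81 km), Car 27→Route 7 (56 km) — total 186+181+46+103+81+56 = 653 km.
No other one-to-one assignment undercuts 653 km.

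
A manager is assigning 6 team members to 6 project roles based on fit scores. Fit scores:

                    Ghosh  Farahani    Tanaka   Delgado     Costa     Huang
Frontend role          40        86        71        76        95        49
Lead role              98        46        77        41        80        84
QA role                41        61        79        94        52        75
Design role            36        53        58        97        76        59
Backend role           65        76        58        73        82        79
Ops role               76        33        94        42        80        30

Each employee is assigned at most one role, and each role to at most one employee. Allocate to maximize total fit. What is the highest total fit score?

This is the linear assignment problem.
Optimal: Ghosh→Lead role (98 pts), Farahani→Backend role (76 pts), Tanaka→Ops role (94 pts), Delgado→Design role (97 pts), Costa→Frontend role (95 pts), Huang→QA role (75 pts) — total 98+76+94+97+95+75 = 535 pts.
Column-greedy (each role in turn goes to its best remaining employee) gives 516 pts, worse by 19.
Next-best assignment: Ghosh→Lead role, Farahani→Frontend role, Tanaka→Ops role, Delgado→Design role, Costa→Backend role, Huang→QA role = 532 pts.
Swapping Delgado↔Ghosh (Delgado→Lead role 41 pts, Ghosh→Design role 36 pts) loses 118.

Max total: 535 pts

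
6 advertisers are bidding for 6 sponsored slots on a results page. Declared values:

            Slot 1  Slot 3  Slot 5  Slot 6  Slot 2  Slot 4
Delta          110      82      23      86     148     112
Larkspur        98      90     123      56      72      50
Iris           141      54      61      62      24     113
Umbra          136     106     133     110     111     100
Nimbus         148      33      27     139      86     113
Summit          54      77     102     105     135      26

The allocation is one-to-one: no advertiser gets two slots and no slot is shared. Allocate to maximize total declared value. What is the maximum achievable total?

Maximum total: $756

This is the linear assignment problem.
Optimal: Delta→Slot 4 ($112), Larkspur→Slot 5 ($123), Iris→Slot 1 ($141), Umbra→Slot 3 ($106), Nimbus→Slot 6 ($139), Summit→Slot 2 ($135) — total 112+123+141+106+139+135 = $756.
Row-greedy (each advertiser in turn takes its best remaining slot) gives $712, worse by 44.
Swapping Delta↔Umbra (Delta→Slot 3 $82, Umbra→Slot 4 $100) loses 36.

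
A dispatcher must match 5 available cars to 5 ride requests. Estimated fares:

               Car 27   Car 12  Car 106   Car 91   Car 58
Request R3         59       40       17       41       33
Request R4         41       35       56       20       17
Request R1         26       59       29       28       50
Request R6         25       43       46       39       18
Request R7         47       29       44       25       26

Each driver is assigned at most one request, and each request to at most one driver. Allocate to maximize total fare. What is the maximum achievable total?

Optimal: Car 27→Request R3 ($59), Car 12→Request R1 ($59), Car 106→Request R4 ($56), Car 91→Request R6 ($39), Car 58→Request R7 ($26) — total 59+59+56+39+26 = $239.

Max total: $239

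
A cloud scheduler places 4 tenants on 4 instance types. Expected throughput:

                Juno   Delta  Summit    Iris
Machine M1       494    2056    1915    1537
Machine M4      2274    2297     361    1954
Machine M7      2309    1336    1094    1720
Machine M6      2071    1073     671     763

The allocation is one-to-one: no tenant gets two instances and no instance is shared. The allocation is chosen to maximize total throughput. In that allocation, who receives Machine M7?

This is the linear assignment problem.
Optimal: Juno→Machine M6 (2071 ops/s), Delta→Machine M4 (2297 ops/s), Summit→Machine M1 (1915 ops/s), Iris→Machine M7 (1720 ops/s) — total 2071+2297+1915+1720 = 8003 ops/s.
Row-greedy (each tenant in turn takes its best remaining instance) gives 7284 ops/s, worse by 719.
Swapping Delta↔Iris (Delta→Machine M7 1336 ops/s, Iris→Machine M4 1954 ops/s) loses 727.
Checked against all permutations: 8003 ops/s is optimal.
Iris's own top instance is Machine M4 (1954 ops/s), but forcing Iris→Machine M4 and reassigning the rest optimally gives only 7276 ops/s — worse by 727.

Iris receives Machine M7.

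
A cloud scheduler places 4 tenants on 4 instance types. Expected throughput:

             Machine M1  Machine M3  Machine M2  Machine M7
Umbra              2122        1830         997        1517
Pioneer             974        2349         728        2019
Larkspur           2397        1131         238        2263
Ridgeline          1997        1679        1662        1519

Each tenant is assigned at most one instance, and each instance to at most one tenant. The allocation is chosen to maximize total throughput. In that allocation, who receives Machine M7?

Optimal: Umbra→Machine M1 (2122 ops/s), Pioneer→Machine M3 (2349 ops/s), Larkspur→Machine M7 (2263 ops/s), Ridgeline→Machine M2 (1662 ops/s) — total 2122+2349+2263+1662 = 8396 ops/s.
Max-entry greedy (repeatedly take the single best remaining cell) gives 7925 ops/s, worse by 471.
Swapping Ridgeline↔Umbra (Ridgeline→Machine M1 1997 ops/s, Umbra→Machine M2 997 ops/s) loses 790.
Checked against all permutations: 8396 ops/s is optimal.
Larkspur's own top instance is Machine M1 (2397 ops/s), but forcing Larkspur→Machine M1 and reassigning the rest optimally gives only 7925 ops/s — worse by 471.

Larkspur receives Machine M7.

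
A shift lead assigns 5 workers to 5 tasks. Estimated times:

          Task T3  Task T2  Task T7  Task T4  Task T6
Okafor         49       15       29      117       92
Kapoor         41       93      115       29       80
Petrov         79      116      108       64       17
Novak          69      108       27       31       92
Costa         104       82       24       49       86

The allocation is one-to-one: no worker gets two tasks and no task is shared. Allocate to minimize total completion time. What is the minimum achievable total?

Optimal: Okafor→Task T2 (15 min), Kapoor→Task T3 (41 min), Petrov→Task T6 (17 min), Novak→Task T4 (31 min), Costa→Task T7 (24 min) — total 15+41+17+31+24 = 128 min.
Row-greedy (each worker in turn takes its cheapest remaining task) gives 192 min, worse by 64.
No other one-to-one assignment undercuts 128 min.

Minimum total: 128 min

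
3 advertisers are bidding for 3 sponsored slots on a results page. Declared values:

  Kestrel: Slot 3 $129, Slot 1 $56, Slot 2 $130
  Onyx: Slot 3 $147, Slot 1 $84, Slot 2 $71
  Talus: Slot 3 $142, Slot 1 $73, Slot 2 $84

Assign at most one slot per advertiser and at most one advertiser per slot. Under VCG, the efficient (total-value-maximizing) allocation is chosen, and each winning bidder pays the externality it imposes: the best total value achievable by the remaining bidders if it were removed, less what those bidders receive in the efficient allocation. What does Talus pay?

Efficient allocation: Kestrel→Slot 2 ($130), Onyx→Slot 1 ($84), Talus→Slot 3 ($142); total welfare W = $356.
Talus receives Slot 3 at value $142, so the others get W − 142 = $214.
Without Talus: best allocation of the remaining 2 bidders over all 3 slots is Kestrel→Slot 2 ($130), Onyx→Slot 3 ($147), total $277.
VCG payment = (others' best without Talus) − (others' welfare with Talus) = 277 − 214 = $63.

Talus pays $63.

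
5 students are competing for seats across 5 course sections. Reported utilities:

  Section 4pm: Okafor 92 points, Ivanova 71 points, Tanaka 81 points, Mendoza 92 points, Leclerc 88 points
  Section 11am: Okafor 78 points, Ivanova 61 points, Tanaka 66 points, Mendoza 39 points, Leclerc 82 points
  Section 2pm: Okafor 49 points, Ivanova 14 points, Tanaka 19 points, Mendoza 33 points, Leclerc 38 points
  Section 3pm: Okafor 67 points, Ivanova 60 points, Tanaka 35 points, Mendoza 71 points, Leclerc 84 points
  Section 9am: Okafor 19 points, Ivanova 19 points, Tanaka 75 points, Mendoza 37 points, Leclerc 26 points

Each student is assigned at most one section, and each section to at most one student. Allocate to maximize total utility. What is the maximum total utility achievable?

Optimal: Okafor→Section 2pm (49 points), Ivanova→Section 11am (61 points), Tanaka→Section 9am (75 points), Mendoza→Section 4pm (92 points), Leclerc→Section 3pm (84 points) — total 49+61+75+92+84 = 361 points.
Column-greedy (each section in turn goes to its best remaining student) gives 342 points, worse by 19.
Swapping Leclerc↔Okafor (Leclerc→Section 2pm 38 points, Okafor→Section 3pm 67 points) loses 28.
Every other assignment is strictly worse.

Max total: 361 points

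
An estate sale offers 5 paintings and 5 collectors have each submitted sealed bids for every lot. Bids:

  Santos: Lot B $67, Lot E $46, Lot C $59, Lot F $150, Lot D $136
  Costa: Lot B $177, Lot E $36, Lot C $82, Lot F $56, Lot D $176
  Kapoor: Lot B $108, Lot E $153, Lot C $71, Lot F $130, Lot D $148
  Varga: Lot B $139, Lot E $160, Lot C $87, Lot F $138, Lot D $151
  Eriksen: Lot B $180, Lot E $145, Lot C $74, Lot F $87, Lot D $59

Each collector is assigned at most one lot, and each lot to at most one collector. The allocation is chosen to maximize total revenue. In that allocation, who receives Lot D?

Costa receives Lot D.

Optimal: Santos→Lot F ($150), Costa→Lot D ($176), Kapoor→Lot E ($153), Varga→Lot C ($87), Eriksen→Lot B ($180) — total 150+176+153+87+180 = $746.
Row-greedy (each collector in turn takes its best remaining lot) gives $705, worse by 41.
Next-best assignment: Santos→Lot F, Costa→Lot D, Kapoor→Lot C, Varga→Lot E, Eriksen→Lot B = $737.
Costa's own top lot is Lot B ($177), but forcing Costa→Lot B and reassigning the rest optimally gives only $709 — worse by 37.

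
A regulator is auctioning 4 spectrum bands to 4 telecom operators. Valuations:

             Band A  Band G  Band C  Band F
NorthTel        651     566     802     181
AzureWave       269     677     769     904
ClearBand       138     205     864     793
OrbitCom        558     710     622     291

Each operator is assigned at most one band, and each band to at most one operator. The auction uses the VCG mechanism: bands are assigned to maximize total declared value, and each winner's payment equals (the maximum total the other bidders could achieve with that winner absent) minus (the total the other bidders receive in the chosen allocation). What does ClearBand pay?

Efficient allocation: NorthTel→Band A ($651M), AzureWave→Band F ($904M), ClearBand→Band C ($864M), OrbitCom→Band G ($710M); total welfare W = $3129M.
ClearBand receives Band C at value $864M, so the others get W − 864 = $2265M.
Without ClearBand: best allocation of the remaining 3 bidders over all 4 bands is NorthTel→Band C ($802M), AzureWave→Band F ($904M), OrbitCom→Band G ($710M), total $2416M.
VCG payment = (others' best without ClearBand) − (others' welfare with ClearBand) = 2416 − 2265 = $151M.

ClearBand pays $151M.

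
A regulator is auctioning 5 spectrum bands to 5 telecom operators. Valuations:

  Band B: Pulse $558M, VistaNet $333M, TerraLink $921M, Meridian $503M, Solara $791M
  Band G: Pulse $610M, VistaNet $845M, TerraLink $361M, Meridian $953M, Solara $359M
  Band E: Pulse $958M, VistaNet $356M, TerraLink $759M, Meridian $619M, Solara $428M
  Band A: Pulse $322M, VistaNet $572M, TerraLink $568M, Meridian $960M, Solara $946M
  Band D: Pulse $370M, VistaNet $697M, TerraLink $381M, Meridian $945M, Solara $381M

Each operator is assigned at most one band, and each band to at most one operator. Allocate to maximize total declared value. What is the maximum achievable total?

This is a one-to-one assignment (maximum-weight bipartite matching).
Optimal: Pulse→Band E ($958M), VistaNet→Band G ($845M), TerraLink→Band B ($921M), Meridian→Band D ($945M), Solara→Band A ($946M) — total 958+845+921+945+946 = $4615M.
Next-best assignment: Pulse→Band E, VistaNet→Band D, TerraLink→Band B, Meridian→Band G, Solara→Band A = $4475M.
No other one-to-one assignment exceeds $4615M.

Max total: $4615M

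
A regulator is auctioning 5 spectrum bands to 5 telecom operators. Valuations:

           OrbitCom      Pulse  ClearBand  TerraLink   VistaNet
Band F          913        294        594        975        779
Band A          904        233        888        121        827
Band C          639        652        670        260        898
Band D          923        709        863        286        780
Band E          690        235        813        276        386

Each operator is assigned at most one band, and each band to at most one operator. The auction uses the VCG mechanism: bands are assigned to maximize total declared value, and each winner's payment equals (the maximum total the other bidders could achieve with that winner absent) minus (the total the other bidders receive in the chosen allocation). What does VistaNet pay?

VistaNet pays $37M.

Efficient allocation: OrbitCom→Band A ($904M), Pulse→Band D ($709M), ClearBand→Band E ($813M), TerraLink→Band F ($975M), VistaNet→Band C ($898M); total welfare W = $4299M.
VistaNet receives Band C at value $898M, so the others get W − 898 = $3401M.
Without VistaNet: best allocation of the remaining 4 bidders over all 5 bands is OrbitCom→Band D ($923M), Pulse→Band C ($652M), ClearBand→Band A ($888M), TerraLink→Band F ($975M), total $3438M.
VCG payment = (others' best without VistaNet) − (others' welfare with VistaNet) = 3438 − 3401 = $37M.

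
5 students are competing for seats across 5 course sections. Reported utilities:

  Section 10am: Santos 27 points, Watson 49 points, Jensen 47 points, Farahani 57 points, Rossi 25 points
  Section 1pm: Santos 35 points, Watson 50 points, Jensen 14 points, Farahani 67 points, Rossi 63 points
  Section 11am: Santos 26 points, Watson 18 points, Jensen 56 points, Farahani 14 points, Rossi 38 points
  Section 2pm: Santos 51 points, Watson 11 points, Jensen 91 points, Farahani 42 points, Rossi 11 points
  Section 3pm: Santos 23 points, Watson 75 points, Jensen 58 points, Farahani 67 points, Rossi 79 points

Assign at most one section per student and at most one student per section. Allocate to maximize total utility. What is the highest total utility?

Max total: 312 points

Optimal: Santos→Section 11am (26 points), Watson→Section 10am (49 points), Jensen→Section 2pm (91 points), Farahani→Section 1pm (67 points), Rossi→Section 3pm (79 points) — total 26+49+91+67+79 = 312 points.
Row-greedy (each student in turn takes its best remaining section) gives 274 points, worse by 38.
Checked against all permutations: 312 points is optimal.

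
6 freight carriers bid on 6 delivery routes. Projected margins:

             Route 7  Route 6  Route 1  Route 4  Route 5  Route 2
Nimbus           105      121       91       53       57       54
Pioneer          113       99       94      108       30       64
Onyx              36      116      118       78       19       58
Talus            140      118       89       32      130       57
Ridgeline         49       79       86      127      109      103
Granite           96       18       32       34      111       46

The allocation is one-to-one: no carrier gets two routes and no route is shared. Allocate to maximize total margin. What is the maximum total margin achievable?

Optimal: Nimbus→Route 6 ($121k), Pioneer→Route 4 ($108k), Onyx→Route 1 ($118k), Talus→Route 7 ($140k), Ridgeline→Route 2 ($103k), Granite→Route 5 ($111k) — total 121+108+118+140+103+111 = $701k.
Max-entry greedy (repeatedly take the single best remaining cell) gives $681k, worse by 20.
Next-best assignment: Nimbus→Route 6, Pioneer→Route 2, Onyx→Route 1, Talus→Route 7, Ridgeline→Route 4, Granite→Route 5 = $681k.
Swapping Talus↔Ridgeline (Talus→Route 2 $57k, Ridgeline→Route 7 $49k) loses 137.

Max total: $701k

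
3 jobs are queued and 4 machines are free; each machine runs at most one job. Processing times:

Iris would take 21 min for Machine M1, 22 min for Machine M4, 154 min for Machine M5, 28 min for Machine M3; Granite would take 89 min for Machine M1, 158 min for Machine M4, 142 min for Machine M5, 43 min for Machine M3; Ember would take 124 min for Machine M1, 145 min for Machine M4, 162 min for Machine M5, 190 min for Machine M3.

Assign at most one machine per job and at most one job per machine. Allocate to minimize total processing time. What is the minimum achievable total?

Min total: 189 min

Optimal: Iris→Machine M4 (22 min), Granite→Machine M3 (43 min), Ember→Machine M1 (124 min) — total 22+43+124 = 189 min.
Column-greedy (each machine in turn goes to its cheapest remaining job) gives 308 min, worse by 119.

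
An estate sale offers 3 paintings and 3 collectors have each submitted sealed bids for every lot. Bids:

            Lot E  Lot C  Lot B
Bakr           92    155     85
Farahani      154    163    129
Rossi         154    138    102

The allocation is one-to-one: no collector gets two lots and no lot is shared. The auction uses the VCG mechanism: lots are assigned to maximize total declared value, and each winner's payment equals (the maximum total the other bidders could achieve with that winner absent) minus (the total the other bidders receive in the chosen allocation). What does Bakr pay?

Bakr pays $34.

Efficient allocation: Bakr→Lot C ($155), Farahani→Lot B ($129), Rossi→Lot E ($154); total welfare W = $438.
Bakr receives Lot C at value $155, so the others get W − 155 = $283.
Without Bakr: best allocation of the remaining 2 bidders over all 3 lots is Farahani→Lot C ($163), Rossi→Lot E ($154), total $317.
VCG payment = (others' best without Bakr) − (others' welfare with Bakr) = 317 − 283 = $34.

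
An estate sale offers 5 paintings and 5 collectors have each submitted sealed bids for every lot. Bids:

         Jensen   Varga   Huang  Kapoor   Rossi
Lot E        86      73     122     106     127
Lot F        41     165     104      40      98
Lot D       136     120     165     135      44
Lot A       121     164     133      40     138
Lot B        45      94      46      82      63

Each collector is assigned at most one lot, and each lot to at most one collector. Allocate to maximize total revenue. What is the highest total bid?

Maximum total: $660

Optimal: Jensen→Lot A ($121), Varga→Lot F ($165), Huang→Lot D ($165), Kapoor→Lot B ($82), Rossi→Lot E ($127) — total 121+165+165+82+127 = $660.
Max-entry greedy (repeatedly take the single best remaining cell) gives $619, worse by 41.
Swapping Jensen↔Varga (Jensen→Lot F $41, Varga→Lot A $164) loses 81.
Every other assignment is strictly worse.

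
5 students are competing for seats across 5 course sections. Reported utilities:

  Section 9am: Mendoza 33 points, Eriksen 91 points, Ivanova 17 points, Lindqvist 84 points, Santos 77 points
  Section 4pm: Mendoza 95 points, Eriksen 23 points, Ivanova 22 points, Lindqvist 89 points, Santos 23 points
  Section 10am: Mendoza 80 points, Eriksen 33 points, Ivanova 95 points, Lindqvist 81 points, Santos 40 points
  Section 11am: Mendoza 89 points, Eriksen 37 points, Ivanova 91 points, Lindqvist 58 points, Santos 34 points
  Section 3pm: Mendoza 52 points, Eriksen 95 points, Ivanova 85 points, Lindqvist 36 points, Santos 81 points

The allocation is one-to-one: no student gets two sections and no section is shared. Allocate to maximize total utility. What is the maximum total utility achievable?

Max total: 445 points

This is a one-to-one assignment (maximum-weight bipartite matching).
Optimal: Mendoza→Section 11am (89 points), Eriksen→Section 9am (91 points), Ivanova→Section 10am (95 points), Lindqvist→Section 4pm (89 points), Santos→Section 3pm (81 points) — total 89+91+95+89+81 = 445 points.
Row-greedy (each student in turn takes its best remaining section) gives 403 points, worse by 42.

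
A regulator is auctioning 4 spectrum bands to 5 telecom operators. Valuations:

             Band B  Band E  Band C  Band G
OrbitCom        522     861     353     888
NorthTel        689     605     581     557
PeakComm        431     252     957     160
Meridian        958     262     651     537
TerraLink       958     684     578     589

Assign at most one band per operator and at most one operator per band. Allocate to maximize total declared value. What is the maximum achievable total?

Max total: $3487M

This is a one-to-one assignment (maximum-weight bipartite matching).
Optimal: Meridian→Band B ($958M), TerraLink→Band E ($684M), PeakComm→Band C ($957M), OrbitCom→Band G ($888M) — total 958+684+957+888 = $3487M.
Row-greedy (each operator in turn takes its best remaining band) gives $2796M, worse by 691.
Next-best assignment: Meridian→Band B, NorthTel→Band E, PeakComm→Band C, OrbitCom→Band G = $3408M.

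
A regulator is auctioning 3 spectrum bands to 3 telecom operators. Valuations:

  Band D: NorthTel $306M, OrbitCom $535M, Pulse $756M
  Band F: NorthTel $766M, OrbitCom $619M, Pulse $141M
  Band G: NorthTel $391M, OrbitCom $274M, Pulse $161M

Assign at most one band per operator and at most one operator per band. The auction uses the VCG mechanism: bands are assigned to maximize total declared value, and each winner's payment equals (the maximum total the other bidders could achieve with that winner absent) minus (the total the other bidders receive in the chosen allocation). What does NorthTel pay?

Efficient allocation: NorthTel→Band F ($766M), OrbitCom→Band G ($274M), Pulse→Band D ($756M); total welfare W = $1796M.
NorthTel receives Band F at value $766M, so the others get W − 766 = $1030M.
Without NorthTel: best allocation of the remaining 2 bidders over all 3 bands is OrbitCom→Band F ($619M), Pulse→Band D ($756M), total $1375M.
VCG payment = (others' best without NorthTel) − (others' welfare with NorthTel) = 1375 − 1030 = $345M.

NorthTel pays $345M.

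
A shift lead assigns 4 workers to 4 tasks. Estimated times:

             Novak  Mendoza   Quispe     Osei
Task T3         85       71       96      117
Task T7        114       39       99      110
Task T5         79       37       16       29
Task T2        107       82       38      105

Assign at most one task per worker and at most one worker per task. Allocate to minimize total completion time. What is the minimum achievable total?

Min total: 191 min

This is a one-to-one assignment (minimum-cost bipartite matching).
Optimal: Novak→Task T3 (85 min), Mendoza→Task T7 (39 min), Quispe→Task T2 (38 min), Osei→Task T5 (29 min) — total 85+39+38+29 = 191 min.
Min-entry greedy (repeatedly take the single cheapest remaining cell) gives 245 min, worse by 54.
Next-best assignment: Novak→Task T3, Mendoza→Task T7, Quispe→Task T5, Osei→Task T2 = 245 min.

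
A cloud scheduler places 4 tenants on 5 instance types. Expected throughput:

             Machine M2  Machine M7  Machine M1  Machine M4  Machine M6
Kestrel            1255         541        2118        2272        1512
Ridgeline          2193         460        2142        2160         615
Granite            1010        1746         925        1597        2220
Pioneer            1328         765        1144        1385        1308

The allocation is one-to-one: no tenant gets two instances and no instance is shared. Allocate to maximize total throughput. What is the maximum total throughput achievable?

Maximum total: 7962 ops/s

Optimal: Kestrel→Machine M4 (2272 ops/s), Ridgeline→Machine M1 (2142 ops/s), Granite→Machine M6 (2220 ops/s), Pioneer→Machine M2 (1328 ops/s) — total 2272+2142+2220+1328 = 7962 ops/s.
Row-greedy (each tenant in turn takes its best remaining instance) gives 7829 ops/s, worse by 133.
Swapping Kestrel↔Granite (Kestrel→Machine M6 1512 ops/s, Granite→Machine M4 1597 ops/s) loses 1383.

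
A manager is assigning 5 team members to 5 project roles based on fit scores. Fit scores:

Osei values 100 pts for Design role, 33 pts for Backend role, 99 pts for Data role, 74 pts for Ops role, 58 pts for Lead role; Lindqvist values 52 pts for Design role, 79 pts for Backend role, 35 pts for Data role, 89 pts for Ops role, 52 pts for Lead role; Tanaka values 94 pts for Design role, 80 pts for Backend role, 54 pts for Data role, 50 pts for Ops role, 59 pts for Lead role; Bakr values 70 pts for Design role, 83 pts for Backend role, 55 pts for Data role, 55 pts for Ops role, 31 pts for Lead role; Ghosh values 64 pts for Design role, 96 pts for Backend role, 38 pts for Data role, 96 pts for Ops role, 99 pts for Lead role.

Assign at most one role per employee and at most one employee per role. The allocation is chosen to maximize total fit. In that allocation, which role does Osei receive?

Osei receives Data role.

Optimal: Osei→Data role (99 pts), Lindqvist→Ops role (89 pts), Tanaka→Design role (94 pts), Bakr→Backend role (83 pts), Ghosh→Lead role (99 pts) — total 99+89+94+83+99 = 464 pts.
Row-greedy (each employee in turn takes its best remaining role) gives 423 pts, worse by 41.
Swapping Ghosh↔Tanaka (Ghosh→Design role 64 pts, Tanaka→Lead role 59 pts) loses 70.
Checked against all permutations: 464 pts is optimal.
Osei's own top role is Design role (100 pts), but forcing Osei→Design role and reassigning the rest optimally gives only 425 pts — worse by 39.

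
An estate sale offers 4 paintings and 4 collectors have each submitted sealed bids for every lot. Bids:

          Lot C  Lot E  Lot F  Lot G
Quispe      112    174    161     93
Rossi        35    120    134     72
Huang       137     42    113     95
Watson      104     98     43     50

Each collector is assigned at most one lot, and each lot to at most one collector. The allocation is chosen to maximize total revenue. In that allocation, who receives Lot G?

Huang receives Lot G.

Optimal: Quispe→Lot E ($174), Rossi→Lot F ($134), Huang→Lot G ($95), Watson→Lot C ($104) — total 174+134+95+104 = $507.
Column-greedy (each lot in turn goes to its best remaining collector) gives $495, worse by 12.
Next-best assignment: Quispe→Lot E, Rossi→Lot F, Huang→Lot C, Watson→Lot G = $495.
Checked against all permutations: $507 is optimal.
Huang's own top lot is Lot C ($137), but forcing Huang→Lot C and reassigning the rest optimally gives only $495 — worse by 12.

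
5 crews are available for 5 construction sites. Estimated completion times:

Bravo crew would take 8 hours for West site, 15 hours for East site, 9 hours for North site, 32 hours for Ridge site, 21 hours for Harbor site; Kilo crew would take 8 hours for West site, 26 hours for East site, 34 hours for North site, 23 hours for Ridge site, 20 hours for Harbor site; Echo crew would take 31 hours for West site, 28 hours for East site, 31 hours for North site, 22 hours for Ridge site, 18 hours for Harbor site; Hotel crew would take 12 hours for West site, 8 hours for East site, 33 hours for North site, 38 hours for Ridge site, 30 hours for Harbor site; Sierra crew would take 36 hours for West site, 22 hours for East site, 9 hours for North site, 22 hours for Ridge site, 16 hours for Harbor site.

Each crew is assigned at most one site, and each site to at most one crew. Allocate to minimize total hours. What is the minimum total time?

Min total: 63 hours

Optimal: Bravo crew→North site (9 hours), Kilo crew→West site (8 hours), Echo crew→Ridge site (22 hours), Hotel crew→East site (8 hours), Sierra crew→Harbor site (16 hours) — total 9+8+22+8+16 = 63 hours.
Row-greedy (each crew in turn takes its cheapest remaining site) gives 67 hours, worse by 4.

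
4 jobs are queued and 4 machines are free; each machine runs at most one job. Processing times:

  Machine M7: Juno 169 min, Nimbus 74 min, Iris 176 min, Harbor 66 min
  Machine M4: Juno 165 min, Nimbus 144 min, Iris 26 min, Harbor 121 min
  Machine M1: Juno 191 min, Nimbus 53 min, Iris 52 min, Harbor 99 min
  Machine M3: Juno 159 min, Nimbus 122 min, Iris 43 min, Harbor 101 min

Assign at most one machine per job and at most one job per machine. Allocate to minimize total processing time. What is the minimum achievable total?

Minimum total: 304 min

Treat this as an assignment problem: match each job to one machine.
Optimal: Juno→Machine M3 (159 min), Nimbus→Machine M1 (53 min), Iris→Machine M4 (26 min), Harbor→Machine M7 (66 min) — total 159+53+26+66 = 304 min.
Swapping Harbor↔Juno (Harbor→Machine M3 101 min, Juno→Machine M7 169 min) adds 45.
No other one-to-one assignment undercuts 304 min.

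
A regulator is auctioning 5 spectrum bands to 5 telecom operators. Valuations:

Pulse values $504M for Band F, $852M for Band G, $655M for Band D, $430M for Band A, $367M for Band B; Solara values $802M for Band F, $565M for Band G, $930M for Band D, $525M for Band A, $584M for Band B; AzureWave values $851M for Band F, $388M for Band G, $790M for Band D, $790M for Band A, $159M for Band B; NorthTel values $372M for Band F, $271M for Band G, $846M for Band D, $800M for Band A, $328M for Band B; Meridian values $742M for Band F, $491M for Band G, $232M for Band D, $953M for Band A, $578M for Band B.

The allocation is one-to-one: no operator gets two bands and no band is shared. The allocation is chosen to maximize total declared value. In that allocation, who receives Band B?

Solara receives Band B.

Optimal: Pulse→Band G ($852M), Solara→Band B ($584M), AzureWave→Band F ($851M), NorthTel→Band D ($846M), Meridian→Band A ($953M) — total 852+584+851+846+953 = $4086M.
Column-greedy (each band in turn goes to its best remaining operator) gives $3914M, worse by 172.
Every other assignment is strictly worse.
Solara's own top band is Band D ($930M), but forcing Solara→Band D and reassigning the rest optimally gives only $4011M — worse by 75.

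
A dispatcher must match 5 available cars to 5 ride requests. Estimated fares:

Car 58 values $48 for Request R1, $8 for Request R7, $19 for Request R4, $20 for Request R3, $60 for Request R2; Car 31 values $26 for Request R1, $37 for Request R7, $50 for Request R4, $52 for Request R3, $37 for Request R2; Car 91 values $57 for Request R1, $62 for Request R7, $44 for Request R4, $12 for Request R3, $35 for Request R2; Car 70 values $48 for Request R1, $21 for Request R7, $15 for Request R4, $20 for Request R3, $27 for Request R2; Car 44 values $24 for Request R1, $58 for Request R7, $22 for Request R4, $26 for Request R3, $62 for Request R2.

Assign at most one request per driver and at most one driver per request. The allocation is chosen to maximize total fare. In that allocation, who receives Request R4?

Car 91 receives Request R4.

This is a one-to-one assignment (maximum-weight bipartite matching).
Optimal: Car 58→Request R2 ($60), Car 31→Request R3 ($52), Car 91→Request R4 ($44), Car 70→Request R1 ($48), Car 44→Request R7 ($58) — total 60+52+44+48+58 = $262.
Column-greedy (each request in turn goes to its best remaining driver) gives $212, worse by 50.
Checked against all permutations: $262 is optimal.
Car 91's own top request is Request R7 ($62), but forcing Car 91→Request R7 and reassigning the rest optimally gives only $246 — worse by 16.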